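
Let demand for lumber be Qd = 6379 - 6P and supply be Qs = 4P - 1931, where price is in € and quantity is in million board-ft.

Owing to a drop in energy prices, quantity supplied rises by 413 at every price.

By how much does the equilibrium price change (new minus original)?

Original equilibrium: 6379 - 6P = 4P - 1931 gives 8310 = 10P, so P = 831 and Q = 1393.
After the shift, demand is Qd = 6379 - 6P and supply is Qs = 4P - 1518.
Equate the new curves: 6379 - 6P = 4P - 1518, giving 7897 = 10P, P = 789.7, Q = 1640.8.
ΔP = 789.7 − 831 = -41.3.

-41.3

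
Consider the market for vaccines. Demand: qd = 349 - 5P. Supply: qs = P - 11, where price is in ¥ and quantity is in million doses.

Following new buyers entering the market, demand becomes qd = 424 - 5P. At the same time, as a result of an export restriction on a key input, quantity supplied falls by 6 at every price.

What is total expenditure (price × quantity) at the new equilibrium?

4152.75

Original equilibrium: 349 - 5P = P - 11 gives 360 = 6P, so P = 60 and q = 49.
The shock moves the curves to qd = 424 - 5P and qs = P - 17.
Setting them equal: 424 - 5P = P - 17 → 441 = 6P, so P = 73.5 and q = 56.5.
New expenditure = 73.5 × 56.5 = 4152.75.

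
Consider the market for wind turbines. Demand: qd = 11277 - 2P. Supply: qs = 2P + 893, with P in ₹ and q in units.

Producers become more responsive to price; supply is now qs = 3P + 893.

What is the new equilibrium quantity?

Original equilibrium: 11277 - 2P = 2P + 893 gives 10384 = 4P, so P = 2596 and q = 6085.
The new curves are qd = 11277 - 2P (demand) and qs = 3P + 893 (supply).
New equilibrium: 11277 - 2P = 3P + 893 ⇒ 10384 = 5P ⇒ P = 2076.8, q = 7123.4.

7123.4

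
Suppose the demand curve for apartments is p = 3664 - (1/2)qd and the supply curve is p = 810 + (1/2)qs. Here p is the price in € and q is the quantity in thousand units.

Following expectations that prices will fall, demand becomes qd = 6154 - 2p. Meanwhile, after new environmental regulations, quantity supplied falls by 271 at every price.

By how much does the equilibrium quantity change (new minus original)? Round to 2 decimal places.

-722.50

Before the shock: 7328 - 2p = 2p - 1620 ⇒ 8948 = 4p ⇒ p = 2237, q = 2854.
The new curves are qd = 6154 - 2p (demand) and qs = 2p - 1891 (supply).
Clearing the new market: 6154 - 2p = 2p - 1891, so p = 2011.25 and q = 2131.5.
Δq = 2131.5 − 2854 = -722.50.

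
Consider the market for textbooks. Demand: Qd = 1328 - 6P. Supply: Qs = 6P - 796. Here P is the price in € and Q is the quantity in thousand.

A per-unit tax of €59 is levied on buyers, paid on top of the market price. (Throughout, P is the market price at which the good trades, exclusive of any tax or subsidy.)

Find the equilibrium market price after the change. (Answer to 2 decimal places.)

147.50

Solve the original market: 1328 - 6P = 6P - 796, hence P = 177 and Q = 266.
Since buyers pay the price plus the tax, the effective demand curve becomes Qd = 974 - 6P.
New equilibrium: 974 - 6P = 6P - 796 ⇒ 1770 = 12P ⇒ P = 147.5, Q = 89.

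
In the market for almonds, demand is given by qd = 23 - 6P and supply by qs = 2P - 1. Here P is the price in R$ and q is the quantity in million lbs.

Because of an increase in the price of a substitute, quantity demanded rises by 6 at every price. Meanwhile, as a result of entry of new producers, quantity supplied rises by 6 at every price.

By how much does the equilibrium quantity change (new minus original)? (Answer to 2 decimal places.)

Before the shock: 23 - 6P = 2P - 1 ⇒ 24 = 8P ⇒ P = 3, q = 5.
The new curves are qd = 29 - 6P (demand) and qs = 2P + 5 (supply).
Equate the new curves: 29 - 6P = 2P + 5, giving 24 = 8P, P = 3, q = 11.
Δq = 11 − 5 = +6.00.

+6.00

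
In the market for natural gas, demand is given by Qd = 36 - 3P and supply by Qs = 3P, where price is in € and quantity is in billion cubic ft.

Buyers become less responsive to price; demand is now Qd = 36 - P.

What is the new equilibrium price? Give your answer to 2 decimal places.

Before the shock: 36 - 3P = 3P ⇒ 36 = 6P ⇒ P = 6, Q = 18.
With the change applied: demand Qd = 36 - P, supply Qs = 3P.
New equilibrium: 36 - P = 3P ⇒ 36 = 4P ⇒ P = 9, Q = 27.

9.00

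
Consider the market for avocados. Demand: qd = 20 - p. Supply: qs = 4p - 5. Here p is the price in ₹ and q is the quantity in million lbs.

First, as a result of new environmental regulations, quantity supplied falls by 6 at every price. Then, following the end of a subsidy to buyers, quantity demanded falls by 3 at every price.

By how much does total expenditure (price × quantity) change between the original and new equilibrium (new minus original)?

-11.16

Solve the original market: 20 - p = 4p - 5, hence p = 5 and q = 15.
The new curves are qd = 17 - p (demand) and qs = 4p - 11 (supply).
New equilibrium: 17 - p = 4p - 11 ⇒ 28 = 5p ⇒ p = 5.6, q = 11.4.
Expenditure moves from 5×15 = 75 to 5.6×11.4 = 63.84; change = -11.16.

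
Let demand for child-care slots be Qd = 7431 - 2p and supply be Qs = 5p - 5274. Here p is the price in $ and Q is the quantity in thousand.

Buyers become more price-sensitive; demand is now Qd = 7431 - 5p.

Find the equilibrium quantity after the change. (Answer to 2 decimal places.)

Before the shock: 7431 - 2p = 5p - 5274 ⇒ 12705 = 7p ⇒ p = 1815, Q = 3801.
With the change applied: demand Qd = 7431 - 5p, supply Qs = 5p - 5274.
Clearing the new market: 7431 - 5p = 5p - 5274, so p = 1270.5 and Q = 1078.5.

1078.50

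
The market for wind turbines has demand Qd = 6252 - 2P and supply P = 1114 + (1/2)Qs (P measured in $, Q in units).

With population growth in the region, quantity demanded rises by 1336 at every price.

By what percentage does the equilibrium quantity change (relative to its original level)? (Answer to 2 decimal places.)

+33.20

Before the shock: 6252 - 2P = 2P - 2228 ⇒ 8480 = 4P ⇒ P = 2120, Q = 2012.
The shock moves the curves to Qd = 7588 - 2P and Qs = 2P - 2228.
New equilibrium: 7588 - 2P = 2P - 2228 ⇒ 9816 = 4P ⇒ P = 2454, Q = 2680.
%ΔQ = (2680 − 2012) / 2012 × 100 = +33.20%.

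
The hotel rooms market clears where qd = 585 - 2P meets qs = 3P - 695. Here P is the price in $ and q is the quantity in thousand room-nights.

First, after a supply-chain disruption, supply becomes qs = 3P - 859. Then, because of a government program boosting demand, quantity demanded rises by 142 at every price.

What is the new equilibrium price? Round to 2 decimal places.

317.20

Initially, 585 - 2P = 3P - 695, so 1280 = 5P and P = 256, q = 73.
With the change applied: demand qd = 727 - 2P, supply qs = 3P - 859.
Setting them equal: 727 - 2P = 3P - 859 → 1586 = 5P, so P = 317.2 and q = 92.6.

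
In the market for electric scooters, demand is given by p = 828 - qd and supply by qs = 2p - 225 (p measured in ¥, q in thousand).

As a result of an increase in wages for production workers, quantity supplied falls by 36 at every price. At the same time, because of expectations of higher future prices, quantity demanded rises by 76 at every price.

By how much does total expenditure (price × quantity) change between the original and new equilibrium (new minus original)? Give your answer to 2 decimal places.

+32823.56

Initially, 828 - p = 2p - 225, so 1053 = 3p and p = 351, q = 477.
The new curves are qd = 904 - p (demand) and qs = 2p - 261 (supply).
New equilibrium: 904 - p = 2p - 261 ⇒ 1165 = 3p ⇒ p = 1165/3 ≈ 388.3333, q = 1547/3 ≈ 515.6667.
Expenditure moves from 351×477 = 167427 to 388.3333×515.6667 = 200250.5556; change = +32823.56.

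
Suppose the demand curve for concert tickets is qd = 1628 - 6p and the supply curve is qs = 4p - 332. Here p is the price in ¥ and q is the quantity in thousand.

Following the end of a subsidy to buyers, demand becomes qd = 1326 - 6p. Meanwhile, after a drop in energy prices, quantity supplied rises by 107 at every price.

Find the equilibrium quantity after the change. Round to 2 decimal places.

Solve the original market: 1628 - 6p = 4p - 332, hence p = 196 and q = 452.
The shock moves the curves to qd = 1326 - 6p and qs = 4p - 225.
Setting them equal: 1326 - 6p = 4p - 225 → 1551 = 10p, so p = 155.1 and q = 395.4.

395.40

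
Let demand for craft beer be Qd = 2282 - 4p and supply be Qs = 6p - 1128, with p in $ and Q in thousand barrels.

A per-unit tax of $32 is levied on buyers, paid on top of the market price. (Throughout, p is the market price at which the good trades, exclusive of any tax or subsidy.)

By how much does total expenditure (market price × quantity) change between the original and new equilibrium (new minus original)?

-36956.16

Before the shock: 2282 - 4p = 6p - 1128 ⇒ 3410 = 10p ⇒ p = 341, Q = 918.
Since buyers pay the price plus the tax, the effective demand curve becomes Qd = 2154 - 4p.
Clearing the new market: 2154 - 4p = 6p - 1128, so p = 328.2 and Q = 841.2.
Expenditure moves from 341×918 = 313038 to 328.2×841.2 = 276081.84; change = -36956.16.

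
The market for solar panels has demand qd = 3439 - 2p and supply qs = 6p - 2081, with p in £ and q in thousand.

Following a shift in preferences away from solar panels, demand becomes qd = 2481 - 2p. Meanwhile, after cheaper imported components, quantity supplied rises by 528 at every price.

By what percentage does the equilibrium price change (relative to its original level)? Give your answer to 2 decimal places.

Solve the original market: 3439 - 2p = 6p - 2081, hence p = 690 and q = 2059.
The shock moves the curves to qd = 2481 - 2p and qs = 6p - 1553.
Equate the new curves: 2481 - 2p = 6p - 1553, giving 4034 = 8p, p = 504.25, q = 1472.5.
%Δp = (504.25 − 690) / 690 × 100 = -26.92%.

-26.92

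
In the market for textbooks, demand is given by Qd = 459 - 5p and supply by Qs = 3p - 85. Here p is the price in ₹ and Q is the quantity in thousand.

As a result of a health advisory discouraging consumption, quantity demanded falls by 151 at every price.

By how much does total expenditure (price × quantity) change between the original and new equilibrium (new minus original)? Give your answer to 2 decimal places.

-5027.83

Solve the original market: 459 - 5p = 3p - 85, hence p = 68 and Q = 119.
After the shift, demand is Qd = 308 - 5p and supply is Qs = 3p - 85.
New equilibrium: 308 - 5p = 3p - 85 ⇒ 393 = 8p ⇒ p = 49.125, Q = 62.375.
Expenditure moves from 68×119 = 8092 to 49.125×62.375 = 3064.171875; change = -5027.83.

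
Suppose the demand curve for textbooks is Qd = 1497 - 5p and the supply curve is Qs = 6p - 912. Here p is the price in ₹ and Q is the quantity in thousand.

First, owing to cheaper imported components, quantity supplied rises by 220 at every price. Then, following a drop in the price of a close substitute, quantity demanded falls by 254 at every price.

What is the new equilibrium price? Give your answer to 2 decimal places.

175.91

Before the shock: 1497 - 5p = 6p - 912 ⇒ 2409 = 11p ⇒ p = 219, Q = 402.
With the change applied: demand Qd = 1243 - 5p, supply Qs = 6p - 692.
New equilibrium: 1243 - 5p = 6p - 692 ⇒ 1935 = 11p ⇒ p = 1935/11 ≈ 175.9091, Q = 3998/11 ≈ 363.4545.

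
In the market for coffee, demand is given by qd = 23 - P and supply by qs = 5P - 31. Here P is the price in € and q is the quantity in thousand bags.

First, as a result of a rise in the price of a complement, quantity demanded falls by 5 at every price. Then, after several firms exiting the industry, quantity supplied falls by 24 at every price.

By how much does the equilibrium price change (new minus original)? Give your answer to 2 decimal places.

+3.17

Original equilibrium: 23 - P = 5P - 31 gives 54 = 6P, so P = 9 and q = 14.
With the change applied: demand qd = 18 - P, supply qs = 5P - 55.
Setting them equal: 18 - P = 5P - 55 → 73 = 6P, so P = 73/6 ≈ 12.1667 and q = 35/6 ≈ 5.8333.
ΔP = 12.1667 − 9 = +3.17.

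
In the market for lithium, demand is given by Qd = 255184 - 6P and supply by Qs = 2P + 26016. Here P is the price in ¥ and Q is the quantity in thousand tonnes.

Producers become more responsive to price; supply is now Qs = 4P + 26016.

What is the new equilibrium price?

Original equilibrium: 255184 - 6P = 2P + 26016 gives 229168 = 8P, so P = 28646 and Q = 83308.
After the shift, demand is Qd = 255184 - 6P and supply is Qs = 4P + 26016.
New equilibrium: 255184 - 6P = 4P + 26016 ⇒ 229168 = 10P ⇒ P = 22916.8, Q = 117683.2.

22916.8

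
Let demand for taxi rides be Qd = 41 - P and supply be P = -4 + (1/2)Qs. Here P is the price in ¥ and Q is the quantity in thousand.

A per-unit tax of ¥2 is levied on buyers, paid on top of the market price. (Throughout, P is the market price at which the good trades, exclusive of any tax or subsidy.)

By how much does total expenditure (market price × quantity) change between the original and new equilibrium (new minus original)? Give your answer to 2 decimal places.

-33.78

Original equilibrium: 41 - P = 2P + 8 gives 33 = 3P, so P = 11 and Q = 30.
Since buyers pay the price plus the tax, the effective demand curve becomes Qd = 39 - P.
Clearing the new market: 39 - P = 2P + 8, so P = 31/3 ≈ 10.3333 and Q = 86/3 ≈ 28.6667.
Expenditure moves from 11×30 = 330 to 10.3333×28.6667 = 296.2222; change = -33.78.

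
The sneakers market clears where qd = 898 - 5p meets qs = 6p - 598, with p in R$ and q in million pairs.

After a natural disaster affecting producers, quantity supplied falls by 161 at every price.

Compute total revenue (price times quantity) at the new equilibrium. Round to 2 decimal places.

Original equilibrium: 898 - 5p = 6p - 598 gives 1496 = 11p, so p = 136 and q = 218.
The new curves are qd = 898 - 5p (demand) and qs = 6p - 759 (supply).
Clearing the new market: 898 - 5p = 6p - 759, so p = 1657/11 ≈ 150.6364 and q = 1593/11 ≈ 144.8182.
New expenditure = 150.6364 × 144.8182 = 21814.88.

21814.88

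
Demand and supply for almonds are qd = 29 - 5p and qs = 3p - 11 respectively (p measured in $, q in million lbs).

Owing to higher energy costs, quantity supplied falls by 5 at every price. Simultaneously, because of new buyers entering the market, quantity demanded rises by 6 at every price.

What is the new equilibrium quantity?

3.125

Initially, 29 - 5p = 3p - 11, so 40 = 8p and p = 5, q = 4.
With the change applied: demand qd = 35 - 5p, supply qs = 3p - 16.
Setting them equal: 35 - 5p = 3p - 16 → 51 = 8p, so p = 6.375 and q = 3.125.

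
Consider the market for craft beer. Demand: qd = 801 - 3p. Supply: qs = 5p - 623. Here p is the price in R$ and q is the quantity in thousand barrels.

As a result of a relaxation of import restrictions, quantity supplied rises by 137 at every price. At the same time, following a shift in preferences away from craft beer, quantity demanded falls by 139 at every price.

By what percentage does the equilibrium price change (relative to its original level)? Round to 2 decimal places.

Initially, 801 - 3p = 5p - 623, so 1424 = 8p and p = 178, q = 267.
After the shift, demand is qd = 662 - 3p and supply is qs = 5p - 486.
Setting them equal: 662 - 3p = 5p - 486 → 1148 = 8p, so p = 143.5 and q = 231.5.
%Δp = (143.5 − 178) / 178 × 100 = -19.38%.

-19.38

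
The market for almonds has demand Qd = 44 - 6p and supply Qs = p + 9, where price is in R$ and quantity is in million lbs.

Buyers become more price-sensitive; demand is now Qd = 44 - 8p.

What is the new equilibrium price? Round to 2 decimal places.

Original equilibrium: 44 - 6p = p + 9 gives 35 = 7p, so p = 5 and Q = 14.
With the change applied: demand Qd = 44 - 8p, supply Qs = p + 9.
New equilibrium: 44 - 8p = p + 9 ⇒ 35 = 9p ⇒ p = 35/9 ≈ 3.8889, Q = 116/9 ≈ 12.8889.

3.89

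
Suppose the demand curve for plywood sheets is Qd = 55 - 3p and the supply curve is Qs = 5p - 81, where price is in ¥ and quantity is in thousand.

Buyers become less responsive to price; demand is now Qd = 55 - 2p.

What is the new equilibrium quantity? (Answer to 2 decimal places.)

Solve the original market: 55 - 3p = 5p - 81, hence p = 17 and Q = 4.
After the shift, demand is Qd = 55 - 2p and supply is Qs = 5p - 81.
New equilibrium: 55 - 2p = 5p - 81 ⇒ 136 = 7p ⇒ p = 136/7 ≈ 19.4286, Q = 113/7 ≈ 16.1429.

16.14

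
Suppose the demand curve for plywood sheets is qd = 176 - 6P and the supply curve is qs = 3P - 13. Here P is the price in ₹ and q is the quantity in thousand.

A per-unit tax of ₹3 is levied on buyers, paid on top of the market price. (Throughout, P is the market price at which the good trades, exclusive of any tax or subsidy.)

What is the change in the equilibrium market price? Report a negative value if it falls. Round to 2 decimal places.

-2.00

Before the shock: 176 - 6P = 3P - 13 ⇒ 189 = 9P ⇒ P = 21, q = 50.
Since buyers pay the price plus the tax, the effective demand curve becomes qd = 158 - 6P.
Setting them equal: 158 - 6P = 3P - 13 → 171 = 9P, so P = 19 and q = 44.
ΔP = 19 − 21 = -2.00.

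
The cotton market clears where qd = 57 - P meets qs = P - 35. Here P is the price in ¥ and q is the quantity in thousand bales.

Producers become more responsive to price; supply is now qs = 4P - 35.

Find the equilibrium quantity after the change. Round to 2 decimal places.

Initially, 57 - P = P - 35, so 92 = 2P and P = 46, q = 11.
After the shift, demand is qd = 57 - P and supply is qs = 4P - 35.
Clearing the new market: 57 - P = 4P - 35, so P = 18.4 and q = 38.6.

38.60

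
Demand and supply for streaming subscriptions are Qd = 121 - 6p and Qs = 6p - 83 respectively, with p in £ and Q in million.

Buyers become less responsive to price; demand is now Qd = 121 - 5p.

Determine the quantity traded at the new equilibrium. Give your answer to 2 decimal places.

Initially, 121 - 6p = 6p - 83, so 204 = 12p and p = 17, Q = 19.
After the shift, demand is Qd = 121 - 5p and supply is Qs = 6p - 83.
Clearing the new market: 121 - 5p = 6p - 83, so p = 204/11 ≈ 18.5455 and Q = 311/11 ≈ 28.2727.

28.27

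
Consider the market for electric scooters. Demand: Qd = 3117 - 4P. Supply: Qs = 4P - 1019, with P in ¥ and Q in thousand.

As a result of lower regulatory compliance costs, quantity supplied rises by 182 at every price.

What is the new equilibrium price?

494.25

Before the shock: 3117 - 4P = 4P - 1019 ⇒ 4136 = 8P ⇒ P = 517, Q = 1049.
With the change applied: demand Qd = 3117 - 4P, supply Qs = 4P - 837.
New equilibrium: 3117 - 4P = 4P - 837 ⇒ 3954 = 8P ⇒ P = 494.25, Q = 1140.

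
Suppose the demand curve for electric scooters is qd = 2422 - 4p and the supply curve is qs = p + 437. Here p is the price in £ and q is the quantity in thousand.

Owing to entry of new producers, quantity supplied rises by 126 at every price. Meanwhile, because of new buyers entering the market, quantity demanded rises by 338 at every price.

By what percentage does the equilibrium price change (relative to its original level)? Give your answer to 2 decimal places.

Initially, 2422 - 4p = p + 437, so 1985 = 5p and p = 397, q = 834.
The new curves are qd = 2760 - 4p (demand) and qs = p + 563 (supply).
Equate the new curves: 2760 - 4p = p + 563, giving 2197 = 5p, p = 439.4, q = 1002.4.
%Δp = (439.4 − 397) / 397 × 100 = +10.68%.

+10.68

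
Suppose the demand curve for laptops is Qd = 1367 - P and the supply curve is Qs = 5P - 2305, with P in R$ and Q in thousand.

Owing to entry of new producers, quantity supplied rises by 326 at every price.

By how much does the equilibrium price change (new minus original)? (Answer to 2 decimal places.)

Original equilibrium: 1367 - P = 5P - 2305 gives 3672 = 6P, so P = 612 and Q = 755.
After the shift, demand is Qd = 1367 - P and supply is Qs = 5P - 1979.
New equilibrium: 1367 - P = 5P - 1979 ⇒ 3346 = 6P ⇒ P = 1673/3 ≈ 557.6667, Q = 2428/3 ≈ 809.3333.
ΔP = 557.6667 − 612 = -54.33.

-54.33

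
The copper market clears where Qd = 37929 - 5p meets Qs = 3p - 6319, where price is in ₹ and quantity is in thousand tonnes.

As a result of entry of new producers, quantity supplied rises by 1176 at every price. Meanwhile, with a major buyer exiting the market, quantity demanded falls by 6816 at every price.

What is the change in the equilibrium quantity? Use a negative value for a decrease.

-1821

Before the shock: 37929 - 5p = 3p - 6319 ⇒ 44248 = 8p ⇒ p = 5531, Q = 10274.
After the shift, demand is Qd = 31113 - 5p and supply is Qs = 3p - 5143.
Equate the new curves: 31113 - 5p = 3p - 5143, giving 36256 = 8p, p = 4532, Q = 8453.
ΔQ = 8453 − 10274 = -1821.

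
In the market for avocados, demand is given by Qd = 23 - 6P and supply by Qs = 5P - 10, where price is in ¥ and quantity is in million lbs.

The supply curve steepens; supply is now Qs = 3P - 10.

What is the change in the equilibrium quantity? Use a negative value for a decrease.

Before the shock: 23 - 6P = 5P - 10 ⇒ 33 = 11P ⇒ P = 3, Q = 5.
After the shift, demand is Qd = 23 - 6P and supply is Qs = 3P - 10.
New equilibrium: 23 - 6P = 3P - 10 ⇒ 33 = 9P ⇒ P = 11/3 ≈ 3.6667, Q = 1.
ΔQ = 1 − 5 = -4.

-4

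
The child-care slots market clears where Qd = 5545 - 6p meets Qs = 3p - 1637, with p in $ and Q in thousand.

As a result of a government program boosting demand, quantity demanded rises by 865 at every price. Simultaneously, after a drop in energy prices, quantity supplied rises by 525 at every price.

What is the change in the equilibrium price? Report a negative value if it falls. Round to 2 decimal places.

Original equilibrium: 5545 - 6p = 3p - 1637 gives 7182 = 9p, so p = 798 and Q = 757.
The new curves are Qd = 6410 - 6p (demand) and Qs = 3p - 1112 (supply).
Setting them equal: 6410 - 6p = 3p - 1112 → 7522 = 9p, so p = 7522/9 ≈ 835.7778 and Q = 4186/3 ≈ 1395.3333.
Δp = 835.7778 − 798 = +37.78.

+37.78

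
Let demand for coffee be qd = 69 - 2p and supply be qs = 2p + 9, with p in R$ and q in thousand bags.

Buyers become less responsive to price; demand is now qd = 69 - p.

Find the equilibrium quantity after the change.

Initially, 69 - 2p = 2p + 9, so 60 = 4p and p = 15, q = 39.
With the change applied: demand qd = 69 - p, supply qs = 2p + 9.
New equilibrium: 69 - p = 2p + 9 ⇒ 60 = 3p ⇒ p = 20, q = 49.

49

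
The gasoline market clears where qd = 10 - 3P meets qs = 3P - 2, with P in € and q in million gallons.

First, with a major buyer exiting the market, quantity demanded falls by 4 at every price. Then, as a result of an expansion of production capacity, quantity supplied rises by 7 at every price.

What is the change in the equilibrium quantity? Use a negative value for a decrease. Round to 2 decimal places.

Before the shock: 10 - 3P = 3P - 2 ⇒ 12 = 6P ⇒ P = 2, q = 4.
The new curves are qd = 6 - 3P (demand) and qs = 3P + 5 (supply).
Clearing the new market: 6 - 3P = 3P + 5, so P = 1/6 ≈ 0.1667 and q = 5.5.
Δq = 5.5 − 4 = +1.50.

+1.50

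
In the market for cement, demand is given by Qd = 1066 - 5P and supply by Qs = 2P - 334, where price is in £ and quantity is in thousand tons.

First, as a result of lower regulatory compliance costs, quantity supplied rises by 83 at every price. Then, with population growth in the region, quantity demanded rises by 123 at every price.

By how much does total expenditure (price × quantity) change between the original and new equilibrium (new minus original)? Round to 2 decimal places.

+19802.45

Solve the original market: 1066 - 5P = 2P - 334, hence P = 200 and Q = 66.
After the shift, demand is Qd = 1189 - 5P and supply is Qs = 2P - 251.
Setting them equal: 1189 - 5P = 2P - 251 → 1440 = 7P, so P = 1440/7 ≈ 205.7143 and Q = 1123/7 ≈ 160.4286.
Expenditure moves from 200×66 = 13200 to 205.7143×160.4286 = 33002.4490; change = +19802.45.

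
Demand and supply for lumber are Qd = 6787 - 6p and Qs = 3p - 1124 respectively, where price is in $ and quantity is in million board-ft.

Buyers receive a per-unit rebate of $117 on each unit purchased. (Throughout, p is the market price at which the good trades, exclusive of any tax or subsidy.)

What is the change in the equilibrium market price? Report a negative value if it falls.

Before the shock: 6787 - 6p = 3p - 1124 ⇒ 7911 = 9p ⇒ p = 879, Q = 1513.
Since buyers' out-of-pocket price is the market price minus the rebate, the effective demand curve becomes Qd = 7489 - 6p.
Clearing the new market: 7489 - 6p = 3p - 1124, so p = 957 and Q = 1747.
Δp = 957 − 879 = +78.

+78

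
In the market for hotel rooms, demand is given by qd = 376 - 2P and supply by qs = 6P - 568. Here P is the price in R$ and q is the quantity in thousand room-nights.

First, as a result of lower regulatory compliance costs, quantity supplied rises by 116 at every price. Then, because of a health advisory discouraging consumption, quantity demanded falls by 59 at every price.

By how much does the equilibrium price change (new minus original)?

Original equilibrium: 376 - 2P = 6P - 568 gives 944 = 8P, so P = 118 and q = 140.
The shock moves the curves to qd = 317 - 2P and qs = 6P - 452.
Setting them equal: 317 - 2P = 6P - 452 → 769 = 8P, so P = 96.125 and q = 124.75.
ΔP = 96.125 − 118 = -21.875.

-21.875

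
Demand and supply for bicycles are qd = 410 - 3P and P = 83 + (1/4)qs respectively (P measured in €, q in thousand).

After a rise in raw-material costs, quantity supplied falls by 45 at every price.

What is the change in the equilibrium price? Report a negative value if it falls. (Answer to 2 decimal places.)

Original equilibrium: 410 - 3P = 4P - 332 gives 742 = 7P, so P = 106 and q = 92.
With the change applied: demand qd = 410 - 3P, supply qs = 4P - 377.
Clearing the new market: 410 - 3P = 4P - 377, so P = 787/7 ≈ 112.4286 and q = 509/7 ≈ 72.7143.
ΔP = 112.4286 − 106 = +6.43.

+6.43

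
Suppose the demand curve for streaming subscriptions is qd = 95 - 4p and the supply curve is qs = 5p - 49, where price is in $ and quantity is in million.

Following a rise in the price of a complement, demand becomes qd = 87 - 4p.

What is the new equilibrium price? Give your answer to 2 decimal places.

Initially, 95 - 4p = 5p - 49, so 144 = 9p and p = 16, q = 31.
The new curves are qd = 87 - 4p (demand) and qs = 5p - 49 (supply).
Setting them equal: 87 - 4p = 5p - 49 → 136 = 9p, so p = 136/9 ≈ 15.1111 and q = 239/9 ≈ 26.5556.

15.11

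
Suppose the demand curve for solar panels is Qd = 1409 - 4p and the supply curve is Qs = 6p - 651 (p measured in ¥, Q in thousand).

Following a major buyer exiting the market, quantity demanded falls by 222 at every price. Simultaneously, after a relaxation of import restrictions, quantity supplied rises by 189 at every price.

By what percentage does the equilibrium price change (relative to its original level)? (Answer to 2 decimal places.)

-19.95

Initially, 1409 - 4p = 6p - 651, so 2060 = 10p and p = 206, Q = 585.
With the change applied: demand Qd = 1187 - 4p, supply Qs = 6p - 462.
Clearing the new market: 1187 - 4p = 6p - 462, so p = 164.9 and Q = 527.4.
%Δp = (164.9 − 206) / 206 × 100 = -19.95%.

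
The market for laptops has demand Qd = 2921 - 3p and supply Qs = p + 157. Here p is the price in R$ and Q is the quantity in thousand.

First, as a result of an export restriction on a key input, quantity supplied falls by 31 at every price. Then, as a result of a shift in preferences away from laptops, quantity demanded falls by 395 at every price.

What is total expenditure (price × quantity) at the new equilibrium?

Original equilibrium: 2921 - 3p = p + 157 gives 2764 = 4p, so p = 691 and Q = 848.
The shock moves the curves to Qd = 2526 - 3p and Qs = p + 126.
New equilibrium: 2526 - 3p = p + 126 ⇒ 2400 = 4p ⇒ p = 600, Q = 726.
New expenditure = 600 × 726 = 435600.

435600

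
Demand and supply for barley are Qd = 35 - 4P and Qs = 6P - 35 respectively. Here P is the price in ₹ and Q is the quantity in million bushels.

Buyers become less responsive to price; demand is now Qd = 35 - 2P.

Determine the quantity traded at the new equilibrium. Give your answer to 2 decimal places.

17.50

Initially, 35 - 4P = 6P - 35, so 70 = 10P and P = 7, Q = 7.
The new curves are Qd = 35 - 2P (demand) and Qs = 6P - 35 (supply).
Setting them equal: 35 - 2P = 6P - 35 → 70 = 8P, so P = 8.75 and Q = 17.5.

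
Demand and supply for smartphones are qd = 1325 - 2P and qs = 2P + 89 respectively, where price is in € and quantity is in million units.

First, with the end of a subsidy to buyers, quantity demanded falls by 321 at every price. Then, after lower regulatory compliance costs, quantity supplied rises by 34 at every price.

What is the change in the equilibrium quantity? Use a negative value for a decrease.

-143.5

Initially, 1325 - 2P = 2P + 89, so 1236 = 4P and P = 309, q = 707.
The shock moves the curves to qd = 1004 - 2P and qs = 2P + 123.
New equilibrium: 1004 - 2P = 2P + 123 ⇒ 881 = 4P ⇒ P = 220.25, q = 563.5.
Δq = 563.5 − 707 = -143.5.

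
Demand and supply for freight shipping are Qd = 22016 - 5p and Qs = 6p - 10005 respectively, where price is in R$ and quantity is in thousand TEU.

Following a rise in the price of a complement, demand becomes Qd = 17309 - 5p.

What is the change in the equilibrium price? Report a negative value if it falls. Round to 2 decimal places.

Before the shock: 22016 - 5p = 6p - 10005 ⇒ 32021 = 11p ⇒ p = 2911, Q = 7461.
The new curves are Qd = 17309 - 5p (demand) and Qs = 6p - 10005 (supply).
Clearing the new market: 17309 - 5p = 6p - 10005, so p = 27314/11 ≈ 2483.0909 and Q = 53829/11 ≈ 4893.5455.
Δp = 2483.0909 − 2911 = -427.91.

-427.91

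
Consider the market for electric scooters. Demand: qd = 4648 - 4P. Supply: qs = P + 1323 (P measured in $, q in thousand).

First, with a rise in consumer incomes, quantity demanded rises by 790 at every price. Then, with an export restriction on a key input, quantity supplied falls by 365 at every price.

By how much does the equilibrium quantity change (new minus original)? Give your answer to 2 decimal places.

Solve the original market: 4648 - 4P = P + 1323, hence P = 665 and q = 1988.
The shock moves the curves to qd = 5438 - 4P and qs = P + 958.
Setting them equal: 5438 - 4P = P + 958 → 4480 = 5P, so P = 896 and q = 1854.
Δq = 1854 − 1988 = -134.00.

-134.00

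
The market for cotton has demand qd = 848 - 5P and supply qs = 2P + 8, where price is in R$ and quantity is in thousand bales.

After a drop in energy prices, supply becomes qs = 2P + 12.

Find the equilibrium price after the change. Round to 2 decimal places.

Initially, 848 - 5P = 2P + 8, so 840 = 7P and P = 120, q = 248.
After the shift, demand is qd = 848 - 5P and supply is qs = 2P + 12.
Equate the new curves: 848 - 5P = 2P + 12, giving 836 = 7P, P = 836/7 ≈ 119.4286, q = 1756/7 ≈ 250.8571.

119.43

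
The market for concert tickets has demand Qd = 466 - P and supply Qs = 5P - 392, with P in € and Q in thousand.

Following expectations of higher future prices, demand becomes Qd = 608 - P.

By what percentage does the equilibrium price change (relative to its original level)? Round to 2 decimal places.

+16.55

Original equilibrium: 466 - P = 5P - 392 gives 858 = 6P, so P = 143 and Q = 323.
The shock moves the curves to Qd = 608 - P and Qs = 5P - 392.
Setting them equal: 608 - P = 5P - 392 → 1000 = 6P, so P = 500/3 ≈ 166.6667 and Q = 1324/3 ≈ 441.3333.
%ΔP = (166.6667 − 143) / 143 × 100 = +16.55%.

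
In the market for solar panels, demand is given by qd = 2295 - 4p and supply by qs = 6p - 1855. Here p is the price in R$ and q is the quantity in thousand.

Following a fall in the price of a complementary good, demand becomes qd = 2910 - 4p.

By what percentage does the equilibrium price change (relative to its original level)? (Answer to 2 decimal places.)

+14.82

Original equilibrium: 2295 - 4p = 6p - 1855 gives 4150 = 10p, so p = 415 and q = 635.
The new curves are qd = 2910 - 4p (demand) and qs = 6p - 1855 (supply).
Equate the new curves: 2910 - 4p = 6p - 1855, giving 4765 = 10p, p = 476.5, q = 1004.
%Δp = (476.5 − 415) / 415 × 100 = +14.82%.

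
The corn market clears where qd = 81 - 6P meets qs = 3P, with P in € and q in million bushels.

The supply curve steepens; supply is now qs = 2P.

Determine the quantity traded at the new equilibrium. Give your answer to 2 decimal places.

20.25

Initially, 81 - 6P = 3P, so 81 = 9P and P = 9, q = 27.
The shock moves the curves to qd = 81 - 6P and qs = 2P.
Equate the new curves: 81 - 6P = 2P, giving 81 = 8P, P = 10.125, q = 20.25.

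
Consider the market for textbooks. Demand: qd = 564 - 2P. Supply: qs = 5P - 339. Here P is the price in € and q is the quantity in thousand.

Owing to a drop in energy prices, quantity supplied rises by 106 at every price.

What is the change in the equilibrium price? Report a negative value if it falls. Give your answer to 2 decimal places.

-15.14

Solve the original market: 564 - 2P = 5P - 339, hence P = 129 and q = 306.
After the shift, demand is qd = 564 - 2P and supply is qs = 5P - 233.
Equate the new curves: 564 - 2P = 5P - 233, giving 797 = 7P, P = 797/7 ≈ 113.8571, q = 2354/7 ≈ 336.2857.
ΔP = 113.8571 − 129 = -15.14.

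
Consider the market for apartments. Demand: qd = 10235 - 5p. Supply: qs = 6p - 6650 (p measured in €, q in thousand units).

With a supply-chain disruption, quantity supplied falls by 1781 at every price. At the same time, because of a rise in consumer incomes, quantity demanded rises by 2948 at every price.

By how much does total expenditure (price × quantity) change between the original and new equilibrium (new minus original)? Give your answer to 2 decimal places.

+2669457.87

Solve the original market: 10235 - 5p = 6p - 6650, hence p = 1535 and q = 2560.
The new curves are qd = 13183 - 5p (demand) and qs = 6p - 8431 (supply).
Setting them equal: 13183 - 5p = 6p - 8431 → 21614 = 11p, so p = 21614/11 ≈ 1964.9091 and q = 36943/11 ≈ 3358.4545.
Expenditure moves from 1535×2560 = 3929600 to 1964.9091×3358.4545 = 6599057.8678; change = +2669457.87.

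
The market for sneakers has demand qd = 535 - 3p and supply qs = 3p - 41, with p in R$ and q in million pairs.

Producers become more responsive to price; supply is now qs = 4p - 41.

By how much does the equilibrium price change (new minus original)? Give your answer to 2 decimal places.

Original equilibrium: 535 - 3p = 3p - 41 gives 576 = 6p, so p = 96 and q = 247.
With the change applied: demand qd = 535 - 3p, supply qs = 4p - 41.
Clearing the new market: 535 - 3p = 4p - 41, so p = 576/7 ≈ 82.2857 and q = 2017/7 ≈ 288.1429.
Δp = 82.2857 − 96 = -13.71.

-13.71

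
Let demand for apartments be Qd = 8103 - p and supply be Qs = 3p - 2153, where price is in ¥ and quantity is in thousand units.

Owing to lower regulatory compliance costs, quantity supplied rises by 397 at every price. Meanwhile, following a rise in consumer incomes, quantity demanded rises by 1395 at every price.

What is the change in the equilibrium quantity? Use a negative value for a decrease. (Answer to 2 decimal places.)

+1145.50

Before the shock: 8103 - p = 3p - 2153 ⇒ 10256 = 4p ⇒ p = 2564, Q = 5539.
The new curves are Qd = 9498 - p (demand) and Qs = 3p - 1756 (supply).
Setting them equal: 9498 - p = 3p - 1756 → 11254 = 4p, so p = 2813.5 and Q = 6684.5.
ΔQ = 6684.5 − 5539 = +1145.50.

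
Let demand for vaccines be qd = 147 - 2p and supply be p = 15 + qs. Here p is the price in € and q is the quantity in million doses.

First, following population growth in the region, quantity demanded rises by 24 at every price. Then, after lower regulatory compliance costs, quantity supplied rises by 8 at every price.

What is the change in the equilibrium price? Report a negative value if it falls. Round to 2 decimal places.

Before the shock: 147 - 2p = p - 15 ⇒ 162 = 3p ⇒ p = 54, q = 39.
The shock moves the curves to qd = 171 - 2p and qs = p - 7.
Equate the new curves: 171 - 2p = p - 7, giving 178 = 3p, p = 178/3 ≈ 59.3333, q = 157/3 ≈ 52.3333.
Δp = 59.3333 − 54 = +5.33.

+5.33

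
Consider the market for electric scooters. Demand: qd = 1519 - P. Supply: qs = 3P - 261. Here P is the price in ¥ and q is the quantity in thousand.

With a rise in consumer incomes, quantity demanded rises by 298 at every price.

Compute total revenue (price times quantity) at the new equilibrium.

674051.25

Solve the original market: 1519 - P = 3P - 261, hence P = 445 and q = 1074.
With the change applied: demand qd = 1817 - P, supply qs = 3P - 261.
Clearing the new market: 1817 - P = 3P - 261, so P = 519.5 and q = 1297.5.
New expenditure = 519.5 × 1297.5 = 674051.25.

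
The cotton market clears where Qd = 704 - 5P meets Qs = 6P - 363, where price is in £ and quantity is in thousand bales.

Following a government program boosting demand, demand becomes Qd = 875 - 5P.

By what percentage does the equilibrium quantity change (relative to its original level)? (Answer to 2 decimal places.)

+42.59

Initially, 704 - 5P = 6P - 363, so 1067 = 11P and P = 97, Q = 219.
After the shift, demand is Qd = 875 - 5P and supply is Qs = 6P - 363.
Setting them equal: 875 - 5P = 6P - 363 → 1238 = 11P, so P = 1238/11 ≈ 112.5455 and Q = 3435/11 ≈ 312.2727.
%ΔQ = (312.2727 − 219) / 219 × 100 = +42.59%.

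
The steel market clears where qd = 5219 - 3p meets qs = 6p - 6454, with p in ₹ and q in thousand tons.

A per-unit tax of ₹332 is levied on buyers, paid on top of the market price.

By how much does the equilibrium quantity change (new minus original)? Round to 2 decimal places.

-664.00

Before the shock: 5219 - 3p = 6p - 6454 ⇒ 11673 = 9p ⇒ p = 1297, q = 1328.
Since buyers pay the price plus the tax, the effective demand curve becomes qd = 4223 - 3p.
Setting them equal: 4223 - 3p = 6p - 6454 → 10677 = 9p, so p = 3559/3 ≈ 1186.3333 and q = 664.
Δq = 664 − 1328 = -664.00.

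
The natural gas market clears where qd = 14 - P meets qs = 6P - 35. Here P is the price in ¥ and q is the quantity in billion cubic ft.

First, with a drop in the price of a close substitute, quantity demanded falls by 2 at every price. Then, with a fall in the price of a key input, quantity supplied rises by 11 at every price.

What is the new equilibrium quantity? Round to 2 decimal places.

Before the shock: 14 - P = 6P - 35 ⇒ 49 = 7P ⇒ P = 7, q = 7.
The shock moves the curves to qd = 12 - P and qs = 6P - 24.
Clearing the new market: 12 - P = 6P - 24, so P = 36/7 ≈ 5.1429 and q = 48/7 ≈ 6.8571.

6.86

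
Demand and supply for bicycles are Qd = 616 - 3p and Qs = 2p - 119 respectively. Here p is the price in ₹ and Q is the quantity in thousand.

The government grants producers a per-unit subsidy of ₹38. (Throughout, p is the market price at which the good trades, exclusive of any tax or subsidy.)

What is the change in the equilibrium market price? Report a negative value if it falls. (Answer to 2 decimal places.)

-15.20

Before the shock: 616 - 3p = 2p - 119 ⇒ 735 = 5p ⇒ p = 147, Q = 175.
Since sellers receive the price plus the subsidy, the effective supply curve becomes Qs = 2p - 43.
Equate the new curves: 616 - 3p = 2p - 43, giving 659 = 5p, p = 131.8, Q = 220.6.
Δp = 131.8 − 147 = -15.20.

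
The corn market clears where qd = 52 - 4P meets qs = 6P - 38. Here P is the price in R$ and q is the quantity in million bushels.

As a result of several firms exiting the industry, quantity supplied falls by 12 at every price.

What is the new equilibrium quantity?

Solve the original market: 52 - 4P = 6P - 38, hence P = 9 and q = 16.
The new curves are qd = 52 - 4P (demand) and qs = 6P - 50 (supply).
Setting them equal: 52 - 4P = 6P - 50 → 102 = 10P, so P = 10.2 and q = 11.2.

11.2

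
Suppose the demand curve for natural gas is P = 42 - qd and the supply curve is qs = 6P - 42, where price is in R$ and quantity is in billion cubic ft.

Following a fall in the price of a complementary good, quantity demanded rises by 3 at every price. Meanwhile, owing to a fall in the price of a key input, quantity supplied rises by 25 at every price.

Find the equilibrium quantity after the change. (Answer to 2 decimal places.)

Original equilibrium: 42 - P = 6P - 42 gives 84 = 7P, so P = 12 and q = 30.
The new curves are qd = 45 - P (demand) and qs = 6P - 17 (supply).
Clearing the new market: 45 - P = 6P - 17, so P = 62/7 ≈ 8.8571 and q = 253/7 ≈ 36.1429.

36.14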